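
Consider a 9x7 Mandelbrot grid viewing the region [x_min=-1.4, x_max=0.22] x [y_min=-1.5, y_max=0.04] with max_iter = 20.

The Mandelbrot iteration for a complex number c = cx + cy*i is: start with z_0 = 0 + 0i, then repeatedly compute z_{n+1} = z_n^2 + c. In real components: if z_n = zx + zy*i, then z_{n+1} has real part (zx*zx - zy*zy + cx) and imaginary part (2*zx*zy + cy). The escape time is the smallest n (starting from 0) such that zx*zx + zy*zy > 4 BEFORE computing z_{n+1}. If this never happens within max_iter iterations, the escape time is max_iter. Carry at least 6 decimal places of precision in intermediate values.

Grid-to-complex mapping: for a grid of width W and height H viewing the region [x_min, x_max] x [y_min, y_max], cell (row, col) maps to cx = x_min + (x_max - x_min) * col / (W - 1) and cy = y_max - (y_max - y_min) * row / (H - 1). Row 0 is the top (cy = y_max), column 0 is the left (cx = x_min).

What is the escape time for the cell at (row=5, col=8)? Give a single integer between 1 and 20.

z_0 = 0 + 0i, c = 0.2200 + -1.2433i
Iter 1: z = 0.2200 + -1.2433i, |z|^2 = 1.5943
Iter 2: z = -1.2775 + -1.7904i, |z|^2 = 4.8375
Escaped at iteration 2

Answer: 2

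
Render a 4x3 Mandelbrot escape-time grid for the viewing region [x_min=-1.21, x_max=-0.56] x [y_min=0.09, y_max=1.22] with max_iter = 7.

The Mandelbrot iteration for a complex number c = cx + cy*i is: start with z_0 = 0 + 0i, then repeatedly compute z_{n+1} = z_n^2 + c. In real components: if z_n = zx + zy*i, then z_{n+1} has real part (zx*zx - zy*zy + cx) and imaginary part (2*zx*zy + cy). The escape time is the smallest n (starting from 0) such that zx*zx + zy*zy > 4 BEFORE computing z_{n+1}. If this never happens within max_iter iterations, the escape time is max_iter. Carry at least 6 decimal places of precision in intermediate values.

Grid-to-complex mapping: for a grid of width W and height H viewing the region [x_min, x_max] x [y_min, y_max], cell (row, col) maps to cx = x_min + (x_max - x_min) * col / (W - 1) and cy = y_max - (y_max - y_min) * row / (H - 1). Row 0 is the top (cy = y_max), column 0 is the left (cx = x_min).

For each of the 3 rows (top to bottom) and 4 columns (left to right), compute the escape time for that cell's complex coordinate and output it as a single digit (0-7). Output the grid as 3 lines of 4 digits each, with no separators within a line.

(row=0, col=0): c = -1.2100 + 1.2200i → escape time 2
(row=0, col=1): c = -0.9933 + 1.2200i → escape time 3
(row=0, col=2): c = -0.7767 + 1.2200i → escape time 3
(row=0, col=3): c = -0.5600 + 1.2200i → escape time 3
(row=1, col=0): c = -1.2100 + 0.6550i → escape time 3
(row=1, col=1): c = -0.9933 + 0.6550i → escape time 4
(row=1, col=2): c = -0.7767 + 0.6550i → escape time 5
(row=1, col=3): c = -0.5600 + 0.6550i → escape time 7
(row=2, col=0): c = -1.2100 + 0.0900i → escape time 7
(row=2, col=1): c = -0.9933 + 0.0900i → escape time 7
(row=2, col=2): c = -0.7767 + 0.0900i → escape time 7
(row=2, col=3): c = -0.5600 + 0.0900i → escape time 7

Answer: 2333
3457
7777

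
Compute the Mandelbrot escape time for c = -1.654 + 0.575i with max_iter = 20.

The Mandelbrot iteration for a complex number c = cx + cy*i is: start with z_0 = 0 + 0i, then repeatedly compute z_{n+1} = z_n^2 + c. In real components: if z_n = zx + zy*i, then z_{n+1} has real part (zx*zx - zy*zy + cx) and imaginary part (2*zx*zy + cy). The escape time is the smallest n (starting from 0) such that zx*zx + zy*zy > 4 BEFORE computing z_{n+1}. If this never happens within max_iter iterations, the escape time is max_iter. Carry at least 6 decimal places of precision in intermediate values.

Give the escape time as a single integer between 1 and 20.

Answer: 3

Derivation:
z_0 = 0 + 0i, c = -1.6540 + 0.5750i
Iter 1: z = -1.6540 + 0.5750i, |z|^2 = 3.0663
Iter 2: z = 0.7511 + -1.3271i, |z|^2 = 2.3253
Iter 3: z = -2.8511 + -1.4185i, |z|^2 = 10.1408
Escaped at iteration 3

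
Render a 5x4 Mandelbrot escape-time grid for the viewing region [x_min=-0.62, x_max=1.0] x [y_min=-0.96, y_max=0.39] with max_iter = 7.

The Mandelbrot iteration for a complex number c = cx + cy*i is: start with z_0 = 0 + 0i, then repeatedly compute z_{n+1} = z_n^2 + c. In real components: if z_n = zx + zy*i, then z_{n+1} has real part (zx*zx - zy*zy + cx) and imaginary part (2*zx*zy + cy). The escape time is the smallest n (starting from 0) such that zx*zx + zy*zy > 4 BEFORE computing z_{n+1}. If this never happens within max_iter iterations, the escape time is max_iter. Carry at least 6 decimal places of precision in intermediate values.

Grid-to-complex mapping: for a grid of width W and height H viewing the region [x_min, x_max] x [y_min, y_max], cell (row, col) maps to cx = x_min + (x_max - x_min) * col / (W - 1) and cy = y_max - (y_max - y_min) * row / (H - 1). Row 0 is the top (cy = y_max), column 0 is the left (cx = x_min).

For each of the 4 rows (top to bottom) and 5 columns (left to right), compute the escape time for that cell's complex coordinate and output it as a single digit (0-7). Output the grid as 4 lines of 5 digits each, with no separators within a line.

Answer: 77742
77742
77732
47422

Derivation:
(row=0, col=0): c = -0.6200 + 0.3900i → escape time 7
(row=0, col=1): c = -0.2150 + 0.3900i → escape time 7
(row=0, col=2): c = 0.1900 + 0.3900i → escape time 7
(row=0, col=3): c = 0.5950 + 0.3900i → escape time 4
(row=0, col=4): c = 1.0000 + 0.3900i → escape time 2
(row=1, col=0): c = -0.6200 + -0.0600i → escape time 7
(row=1, col=1): c = -0.2150 + -0.0600i → escape time 7
(row=1, col=2): c = 0.1900 + -0.0600i → escape time 7
(row=1, col=3): c = 0.5950 + -0.0600i → escape time 4
(row=1, col=4): c = 1.0000 + -0.0600i → escape time 2
(row=2, col=0): c = -0.6200 + -0.5100i → escape time 7
(row=2, col=1): c = -0.2150 + -0.5100i → escape time 7
(row=2, col=2): c = 0.1900 + -0.5100i → escape time 7
(row=2, col=3): c = 0.5950 + -0.5100i → escape time 3
(row=2, col=4): c = 1.0000 + -0.5100i → escape time 2
(row=3, col=0): c = -0.6200 + -0.9600i → escape time 4
(row=3, col=1): c = -0.2150 + -0.9600i → escape time 7
(row=3, col=2): c = 0.1900 + -0.9600i → escape time 4
(row=3, col=3): c = 0.5950 + -0.9600i → escape time 2
(row=3, col=4): c = 1.0000 + -0.9600i → escape time 2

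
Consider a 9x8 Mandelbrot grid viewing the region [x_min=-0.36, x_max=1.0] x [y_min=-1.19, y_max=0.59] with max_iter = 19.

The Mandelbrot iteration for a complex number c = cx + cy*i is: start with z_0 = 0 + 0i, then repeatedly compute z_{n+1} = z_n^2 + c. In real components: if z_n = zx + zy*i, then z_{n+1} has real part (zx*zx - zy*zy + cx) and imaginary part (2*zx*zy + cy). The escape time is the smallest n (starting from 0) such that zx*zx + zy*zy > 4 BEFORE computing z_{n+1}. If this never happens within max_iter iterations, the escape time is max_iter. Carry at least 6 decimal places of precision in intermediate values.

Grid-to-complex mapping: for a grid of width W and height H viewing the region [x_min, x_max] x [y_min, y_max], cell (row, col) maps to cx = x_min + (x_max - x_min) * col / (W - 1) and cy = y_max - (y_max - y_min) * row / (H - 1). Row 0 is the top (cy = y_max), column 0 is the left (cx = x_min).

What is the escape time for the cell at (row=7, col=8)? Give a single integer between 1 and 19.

z_0 = 0 + 0i, c = 1.0000 + -1.1900i
Iter 1: z = 1.0000 + -1.1900i, |z|^2 = 2.4161
Iter 2: z = 0.5839 + -3.5700i, |z|^2 = 13.0858
Escaped at iteration 2

Answer: 2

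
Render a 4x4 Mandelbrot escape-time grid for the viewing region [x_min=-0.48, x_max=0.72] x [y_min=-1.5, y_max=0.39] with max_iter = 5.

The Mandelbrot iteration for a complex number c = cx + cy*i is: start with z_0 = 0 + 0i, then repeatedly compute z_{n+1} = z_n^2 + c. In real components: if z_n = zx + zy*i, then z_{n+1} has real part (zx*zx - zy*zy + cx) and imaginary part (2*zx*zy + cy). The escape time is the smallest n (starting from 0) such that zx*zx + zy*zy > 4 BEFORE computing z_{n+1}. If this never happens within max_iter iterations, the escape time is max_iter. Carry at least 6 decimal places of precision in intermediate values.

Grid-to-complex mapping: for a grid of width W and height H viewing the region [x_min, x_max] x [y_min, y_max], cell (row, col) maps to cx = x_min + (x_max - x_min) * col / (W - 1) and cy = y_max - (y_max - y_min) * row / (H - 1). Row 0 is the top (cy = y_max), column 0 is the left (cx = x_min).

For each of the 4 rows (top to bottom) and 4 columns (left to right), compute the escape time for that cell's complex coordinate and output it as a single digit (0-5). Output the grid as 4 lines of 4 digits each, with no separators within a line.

(row=0, col=0): c = -0.4800 + 0.3900i → escape time 5
(row=0, col=1): c = -0.0800 + 0.3900i → escape time 5
(row=0, col=2): c = 0.3200 + 0.3900i → escape time 5
(row=0, col=3): c = 0.7200 + 0.3900i → escape time 3
(row=1, col=0): c = -0.4800 + -0.2400i → escape time 5
(row=1, col=1): c = -0.0800 + -0.2400i → escape time 5
(row=1, col=2): c = 0.3200 + -0.2400i → escape time 5
(row=1, col=3): c = 0.7200 + -0.2400i → escape time 3
(row=2, col=0): c = -0.4800 + -0.8700i → escape time 5
(row=2, col=1): c = -0.0800 + -0.8700i → escape time 5
(row=2, col=2): c = 0.3200 + -0.8700i → escape time 4
(row=2, col=3): c = 0.7200 + -0.8700i → escape time 2
(row=3, col=0): c = -0.4800 + -1.5000i → escape time 2
(row=3, col=1): c = -0.0800 + -1.5000i → escape time 2
(row=3, col=2): c = 0.3200 + -1.5000i → escape time 2
(row=3, col=3): c = 0.7200 + -1.5000i → escape time 2

Answer: 5553
5553
5542
2222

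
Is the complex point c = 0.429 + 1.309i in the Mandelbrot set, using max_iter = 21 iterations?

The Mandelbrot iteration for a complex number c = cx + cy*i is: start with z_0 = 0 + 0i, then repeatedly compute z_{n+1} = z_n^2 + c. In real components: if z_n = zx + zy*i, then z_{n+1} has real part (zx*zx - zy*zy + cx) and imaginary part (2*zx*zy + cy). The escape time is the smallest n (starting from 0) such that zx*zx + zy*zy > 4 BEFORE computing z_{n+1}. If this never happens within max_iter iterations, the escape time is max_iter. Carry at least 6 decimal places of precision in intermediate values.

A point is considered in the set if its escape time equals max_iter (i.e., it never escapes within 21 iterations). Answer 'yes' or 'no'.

z_0 = 0 + 0i, c = 0.4290 + 1.3090i
Iter 1: z = 0.4290 + 1.3090i, |z|^2 = 1.8975
Iter 2: z = -1.1004 + 2.4321i, |z|^2 = 7.1262
Escaped at iteration 2

Answer: no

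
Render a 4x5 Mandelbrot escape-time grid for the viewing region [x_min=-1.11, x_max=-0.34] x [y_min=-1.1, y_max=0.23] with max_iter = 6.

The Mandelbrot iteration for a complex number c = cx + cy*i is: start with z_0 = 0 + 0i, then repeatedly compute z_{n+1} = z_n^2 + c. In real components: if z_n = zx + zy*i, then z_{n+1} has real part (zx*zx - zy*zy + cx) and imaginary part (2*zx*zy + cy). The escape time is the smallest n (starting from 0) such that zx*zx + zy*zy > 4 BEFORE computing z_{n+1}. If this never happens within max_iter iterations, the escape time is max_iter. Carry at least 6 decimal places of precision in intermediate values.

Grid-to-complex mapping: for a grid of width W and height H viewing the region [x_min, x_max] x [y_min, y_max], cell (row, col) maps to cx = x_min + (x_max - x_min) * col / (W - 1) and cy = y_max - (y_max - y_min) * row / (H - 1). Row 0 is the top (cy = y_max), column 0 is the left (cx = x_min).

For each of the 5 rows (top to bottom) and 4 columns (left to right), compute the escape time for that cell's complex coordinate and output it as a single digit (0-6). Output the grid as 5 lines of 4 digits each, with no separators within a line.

Answer: 6666
6666
6666
3456
3334

Derivation:
(row=0, col=0): c = -1.1100 + 0.2300i → escape time 6
(row=0, col=1): c = -0.8533 + 0.2300i → escape time 6
(row=0, col=2): c = -0.5967 + 0.2300i → escape time 6
(row=0, col=3): c = -0.3400 + 0.2300i → escape time 6
(row=1, col=0): c = -1.1100 + -0.1025i → escape time 6
(row=1, col=1): c = -0.8533 + -0.1025i → escape time 6
(row=1, col=2): c = -0.5967 + -0.1025i → escape time 6
(row=1, col=3): c = -0.3400 + -0.1025i → escape time 6
(row=2, col=0): c = -1.1100 + -0.4350i → escape time 6
(row=2, col=1): c = -0.8533 + -0.4350i → escape time 6
(row=2, col=2): c = -0.5967 + -0.4350i → escape time 6
(row=2, col=3): c = -0.3400 + -0.4350i → escape time 6
(row=3, col=0): c = -1.1100 + -0.7675i → escape time 3
(row=3, col=1): c = -0.8533 + -0.7675i → escape time 4
(row=3, col=2): c = -0.5967 + -0.7675i → escape time 5
(row=3, col=3): c = -0.3400 + -0.7675i → escape time 6
(row=4, col=0): c = -1.1100 + -1.1000i → escape time 3
(row=4, col=1): c = -0.8533 + -1.1000i → escape time 3
(row=4, col=2): c = -0.5967 + -1.1000i → escape time 3
(row=4, col=3): c = -0.3400 + -1.1000i → escape time 4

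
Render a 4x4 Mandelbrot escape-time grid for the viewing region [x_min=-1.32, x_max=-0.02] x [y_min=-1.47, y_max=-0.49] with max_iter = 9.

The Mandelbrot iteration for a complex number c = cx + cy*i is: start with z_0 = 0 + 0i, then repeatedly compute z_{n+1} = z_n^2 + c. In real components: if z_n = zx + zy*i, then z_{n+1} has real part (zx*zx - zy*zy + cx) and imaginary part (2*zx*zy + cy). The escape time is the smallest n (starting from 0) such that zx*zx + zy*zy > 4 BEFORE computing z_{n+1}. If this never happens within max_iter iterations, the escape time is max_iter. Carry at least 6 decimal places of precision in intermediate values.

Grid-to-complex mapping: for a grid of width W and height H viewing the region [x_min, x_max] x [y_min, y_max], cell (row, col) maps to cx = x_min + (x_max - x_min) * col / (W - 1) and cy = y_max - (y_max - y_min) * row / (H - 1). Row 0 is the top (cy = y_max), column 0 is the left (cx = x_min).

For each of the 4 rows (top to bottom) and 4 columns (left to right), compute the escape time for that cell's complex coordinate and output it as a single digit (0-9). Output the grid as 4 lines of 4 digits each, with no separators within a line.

Answer: 4599
3459
2334
2222

Derivation:
(row=0, col=0): c = -1.3200 + -0.4900i → escape time 4
(row=0, col=1): c = -0.8867 + -0.4900i → escape time 5
(row=0, col=2): c = -0.4533 + -0.4900i → escape time 9
(row=0, col=3): c = -0.0200 + -0.4900i → escape time 9
(row=1, col=0): c = -1.3200 + -0.8167i → escape time 3
(row=1, col=1): c = -0.8867 + -0.8167i → escape time 4
(row=1, col=2): c = -0.4533 + -0.8167i → escape time 5
(row=1, col=3): c = -0.0200 + -0.8167i → escape time 9
(row=2, col=0): c = -1.3200 + -1.1433i → escape time 2
(row=2, col=1): c = -0.8867 + -1.1433i → escape time 3
(row=2, col=2): c = -0.4533 + -1.1433i → escape time 3
(row=2, col=3): c = -0.0200 + -1.1433i → escape time 4
(row=3, col=0): c = -1.3200 + -1.4700i → escape time 2
(row=3, col=1): c = -0.8867 + -1.4700i → escape time 2
(row=3, col=2): c = -0.4533 + -1.4700i → escape time 2
(row=3, col=3): c = -0.0200 + -1.4700i → escape time 2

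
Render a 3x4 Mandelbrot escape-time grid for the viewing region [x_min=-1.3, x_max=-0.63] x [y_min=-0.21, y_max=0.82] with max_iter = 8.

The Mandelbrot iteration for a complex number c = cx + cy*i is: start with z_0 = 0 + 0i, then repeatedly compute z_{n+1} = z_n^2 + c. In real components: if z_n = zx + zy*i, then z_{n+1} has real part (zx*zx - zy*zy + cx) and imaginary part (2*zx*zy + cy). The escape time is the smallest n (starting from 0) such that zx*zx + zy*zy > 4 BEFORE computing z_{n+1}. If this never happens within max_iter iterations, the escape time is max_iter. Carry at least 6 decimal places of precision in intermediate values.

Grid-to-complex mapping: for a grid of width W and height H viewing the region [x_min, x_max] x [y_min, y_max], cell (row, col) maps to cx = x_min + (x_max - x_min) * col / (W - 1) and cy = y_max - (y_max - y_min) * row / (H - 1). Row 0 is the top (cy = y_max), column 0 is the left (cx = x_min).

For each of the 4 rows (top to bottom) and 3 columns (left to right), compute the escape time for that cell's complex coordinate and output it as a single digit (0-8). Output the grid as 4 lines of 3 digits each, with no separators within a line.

(row=0, col=0): c = -1.3000 + 0.8200i → escape time 3
(row=0, col=1): c = -0.9650 + 0.8200i → escape time 3
(row=0, col=2): c = -0.6300 + 0.8200i → escape time 4
(row=1, col=0): c = -1.3000 + 0.4767i → escape time 4
(row=1, col=1): c = -0.9650 + 0.4767i → escape time 5
(row=1, col=2): c = -0.6300 + 0.4767i → escape time 8
(row=2, col=0): c = -1.3000 + 0.1333i → escape time 8
(row=2, col=1): c = -0.9650 + 0.1333i → escape time 8
(row=2, col=2): c = -0.6300 + 0.1333i → escape time 8
(row=3, col=0): c = -1.3000 + -0.2100i → escape time 8
(row=3, col=1): c = -0.9650 + -0.2100i → escape time 8
(row=3, col=2): c = -0.6300 + -0.2100i → escape time 8

Answer: 334
458
888
888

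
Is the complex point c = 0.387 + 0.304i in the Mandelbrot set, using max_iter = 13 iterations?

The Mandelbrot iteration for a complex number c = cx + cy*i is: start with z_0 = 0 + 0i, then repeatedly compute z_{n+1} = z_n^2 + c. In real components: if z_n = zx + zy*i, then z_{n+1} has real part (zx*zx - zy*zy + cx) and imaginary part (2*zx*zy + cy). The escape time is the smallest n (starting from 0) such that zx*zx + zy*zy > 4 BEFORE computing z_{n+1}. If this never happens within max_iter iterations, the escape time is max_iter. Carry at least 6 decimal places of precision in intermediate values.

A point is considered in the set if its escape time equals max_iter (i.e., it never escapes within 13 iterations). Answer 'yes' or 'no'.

z_0 = 0 + 0i, c = 0.3870 + 0.3040i
Iter 1: z = 0.3870 + 0.3040i, |z|^2 = 0.2422
Iter 2: z = 0.4444 + 0.5393i, |z|^2 = 0.4883
Iter 3: z = 0.2936 + 0.7833i, |z|^2 = 0.6997
Iter 4: z = -0.1403 + 0.7640i, |z|^2 = 0.6033
Iter 5: z = -0.1769 + 0.0896i, |z|^2 = 0.0393
Iter 6: z = 0.4103 + 0.2723i, |z|^2 = 0.2425
Iter 7: z = 0.4812 + 0.5274i, |z|^2 = 0.5097
Iter 8: z = 0.3404 + 0.8116i, |z|^2 = 0.7745
Iter 9: z = -0.1558 + 0.8565i, |z|^2 = 0.7578
Iter 10: z = -0.3222 + 0.0371i, |z|^2 = 0.1052
Iter 11: z = 0.4895 + 0.2801i, |z|^2 = 0.3180
Iter 12: z = 0.5481 + 0.5782i, |z|^2 = 0.6347
Did not escape in 13 iterations → in set

Answer: yes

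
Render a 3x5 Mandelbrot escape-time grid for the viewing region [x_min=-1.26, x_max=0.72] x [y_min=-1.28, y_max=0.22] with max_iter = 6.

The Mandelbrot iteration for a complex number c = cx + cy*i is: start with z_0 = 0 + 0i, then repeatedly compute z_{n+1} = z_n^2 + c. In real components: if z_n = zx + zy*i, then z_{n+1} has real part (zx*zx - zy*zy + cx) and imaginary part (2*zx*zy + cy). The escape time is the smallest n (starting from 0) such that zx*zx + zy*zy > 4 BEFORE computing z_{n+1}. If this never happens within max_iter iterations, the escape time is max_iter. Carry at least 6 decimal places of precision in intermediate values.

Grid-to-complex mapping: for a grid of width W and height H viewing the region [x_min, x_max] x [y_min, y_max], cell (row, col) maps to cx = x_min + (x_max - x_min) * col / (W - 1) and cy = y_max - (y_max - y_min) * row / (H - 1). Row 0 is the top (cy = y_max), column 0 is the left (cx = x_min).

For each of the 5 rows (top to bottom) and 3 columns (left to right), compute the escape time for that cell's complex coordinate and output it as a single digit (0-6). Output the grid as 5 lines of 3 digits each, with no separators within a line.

(row=0, col=0): c = -1.2600 + 0.2200i → escape time 6
(row=0, col=1): c = -0.2700 + 0.2200i → escape time 6
(row=0, col=2): c = 0.7200 + 0.2200i → escape time 3
(row=1, col=0): c = -1.2600 + -0.1550i → escape time 6
(row=1, col=1): c = -0.2700 + -0.1550i → escape time 6
(row=1, col=2): c = 0.7200 + -0.1550i → escape time 3
(row=2, col=0): c = -1.2600 + -0.5300i → escape time 4
(row=2, col=1): c = -0.2700 + -0.5300i → escape time 6
(row=2, col=2): c = 0.7200 + -0.5300i → escape time 3
(row=3, col=0): c = -1.2600 + -0.9050i → escape time 3
(row=3, col=1): c = -0.2700 + -0.9050i → escape time 6
(row=3, col=2): c = 0.7200 + -0.9050i → escape time 2
(row=4, col=0): c = -1.2600 + -1.2800i → escape time 2
(row=4, col=1): c = -0.2700 + -1.2800i → escape time 3
(row=4, col=2): c = 0.7200 + -1.2800i → escape time 2

Answer: 663
663
463
362
232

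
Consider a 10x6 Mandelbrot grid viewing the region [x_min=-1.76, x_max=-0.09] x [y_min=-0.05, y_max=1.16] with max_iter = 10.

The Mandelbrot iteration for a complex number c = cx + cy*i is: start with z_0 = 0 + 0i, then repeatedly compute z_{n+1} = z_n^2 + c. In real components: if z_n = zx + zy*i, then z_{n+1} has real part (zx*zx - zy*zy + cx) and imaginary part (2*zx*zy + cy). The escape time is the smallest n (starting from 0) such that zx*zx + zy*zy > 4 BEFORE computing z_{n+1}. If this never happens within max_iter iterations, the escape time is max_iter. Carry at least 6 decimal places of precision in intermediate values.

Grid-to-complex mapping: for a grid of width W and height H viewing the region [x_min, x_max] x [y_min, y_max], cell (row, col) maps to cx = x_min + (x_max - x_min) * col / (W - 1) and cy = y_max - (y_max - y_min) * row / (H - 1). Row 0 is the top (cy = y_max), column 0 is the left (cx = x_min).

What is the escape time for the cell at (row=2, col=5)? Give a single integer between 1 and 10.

z_0 = 0 + 0i, c = -0.8322 + 0.6760i
Iter 1: z = -0.8322 + 0.6760i, |z|^2 = 1.1496
Iter 2: z = -0.5966 + -0.4492i, |z|^2 = 0.5577
Iter 3: z = -0.6780 + 1.2119i, |z|^2 = 1.9285
Iter 4: z = -1.8413 + -0.9675i, |z|^2 = 4.3264
Escaped at iteration 4

Answer: 4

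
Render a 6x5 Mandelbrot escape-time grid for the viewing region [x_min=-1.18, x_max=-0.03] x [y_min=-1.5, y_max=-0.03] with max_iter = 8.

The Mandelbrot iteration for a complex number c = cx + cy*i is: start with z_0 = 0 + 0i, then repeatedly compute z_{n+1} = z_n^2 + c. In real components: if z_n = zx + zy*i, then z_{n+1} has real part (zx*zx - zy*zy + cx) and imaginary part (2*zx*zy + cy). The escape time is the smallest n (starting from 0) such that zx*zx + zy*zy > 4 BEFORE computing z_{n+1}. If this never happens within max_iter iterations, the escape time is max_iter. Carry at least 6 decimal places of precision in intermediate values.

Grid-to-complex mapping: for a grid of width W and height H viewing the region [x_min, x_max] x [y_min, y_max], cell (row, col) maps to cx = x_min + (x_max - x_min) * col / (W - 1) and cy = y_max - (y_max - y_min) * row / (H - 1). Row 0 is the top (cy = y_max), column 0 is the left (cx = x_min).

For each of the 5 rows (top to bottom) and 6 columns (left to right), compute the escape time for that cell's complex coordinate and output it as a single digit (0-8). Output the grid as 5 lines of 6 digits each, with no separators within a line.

Answer: 888888
778888
344688
333344
222222

Derivation:
(row=0, col=0): c = -1.1800 + -0.0300i → escape time 8
(row=0, col=1): c = -0.9500 + -0.0300i → escape time 8
(row=0, col=2): c = -0.7200 + -0.0300i → escape time 8
(row=0, col=3): c = -0.4900 + -0.0300i → escape time 8
(row=0, col=4): c = -0.2600 + -0.0300i → escape time 8
(row=0, col=5): c = -0.0300 + -0.0300i → escape time 8
(row=1, col=0): c = -1.1800 + -0.3975i → escape time 7
(row=1, col=1): c = -0.9500 + -0.3975i → escape time 7
(row=1, col=2): c = -0.7200 + -0.3975i → escape time 8
(row=1, col=3): c = -0.4900 + -0.3975i → escape time 8
(row=1, col=4): c = -0.2600 + -0.3975i → escape time 8
(row=1, col=5): c = -0.0300 + -0.3975i → escape time 8
(row=2, col=0): c = -1.1800 + -0.7650i → escape time 3
(row=2, col=1): c = -0.9500 + -0.7650i → escape time 4
(row=2, col=2): c = -0.7200 + -0.7650i → escape time 4
(row=2, col=3): c = -0.4900 + -0.7650i → escape time 6
(row=2, col=4): c = -0.2600 + -0.7650i → escape time 8
(row=2, col=5): c = -0.0300 + -0.7650i → escape time 8
(row=3, col=0): c = -1.1800 + -1.1325i → escape time 3
(row=3, col=1): c = -0.9500 + -1.1325i → escape time 3
(row=3, col=2): c = -0.7200 + -1.1325i → escape time 3
(row=3, col=3): c = -0.4900 + -1.1325i → escape time 3
(row=3, col=4): c = -0.2600 + -1.1325i → escape time 4
(row=3, col=5): c = -0.0300 + -1.1325i → escape time 4
(row=4, col=0): c = -1.1800 + -1.5000i → escape time 2
(row=4, col=1): c = -0.9500 + -1.5000i → escape time 2
(row=4, col=2): c = -0.7200 + -1.5000i → escape time 2
(row=4, col=3): c = -0.4900 + -1.5000i → escape time 2
(row=4, col=4): c = -0.2600 + -1.5000i → escape time 2
(row=4, col=5): c = -0.0300 + -1.5000i → escape time 2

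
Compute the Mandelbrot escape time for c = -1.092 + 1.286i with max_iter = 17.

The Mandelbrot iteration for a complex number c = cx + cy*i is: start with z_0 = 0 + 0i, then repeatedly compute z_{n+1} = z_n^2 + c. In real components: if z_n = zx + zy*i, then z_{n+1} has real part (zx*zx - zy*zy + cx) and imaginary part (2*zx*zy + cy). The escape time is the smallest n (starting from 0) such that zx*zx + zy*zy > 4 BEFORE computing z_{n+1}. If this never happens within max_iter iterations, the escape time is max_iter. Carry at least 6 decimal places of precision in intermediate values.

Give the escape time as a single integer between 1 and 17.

z_0 = 0 + 0i, c = -1.0920 + 1.2860i
Iter 1: z = -1.0920 + 1.2860i, |z|^2 = 2.8463
Iter 2: z = -1.5533 + -1.5226i, |z|^2 = 4.7312
Escaped at iteration 2

Answer: 2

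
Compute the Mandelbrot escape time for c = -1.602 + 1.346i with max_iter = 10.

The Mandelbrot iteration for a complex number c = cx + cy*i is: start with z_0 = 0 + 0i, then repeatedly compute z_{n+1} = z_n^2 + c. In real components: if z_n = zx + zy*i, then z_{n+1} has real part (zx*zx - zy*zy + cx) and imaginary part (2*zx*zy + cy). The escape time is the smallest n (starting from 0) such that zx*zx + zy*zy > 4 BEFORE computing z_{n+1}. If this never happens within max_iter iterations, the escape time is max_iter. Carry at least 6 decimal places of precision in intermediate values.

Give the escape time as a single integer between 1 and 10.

z_0 = 0 + 0i, c = -1.6020 + 1.3460i
Iter 1: z = -1.6020 + 1.3460i, |z|^2 = 4.3781
Escaped at iteration 1

Answer: 1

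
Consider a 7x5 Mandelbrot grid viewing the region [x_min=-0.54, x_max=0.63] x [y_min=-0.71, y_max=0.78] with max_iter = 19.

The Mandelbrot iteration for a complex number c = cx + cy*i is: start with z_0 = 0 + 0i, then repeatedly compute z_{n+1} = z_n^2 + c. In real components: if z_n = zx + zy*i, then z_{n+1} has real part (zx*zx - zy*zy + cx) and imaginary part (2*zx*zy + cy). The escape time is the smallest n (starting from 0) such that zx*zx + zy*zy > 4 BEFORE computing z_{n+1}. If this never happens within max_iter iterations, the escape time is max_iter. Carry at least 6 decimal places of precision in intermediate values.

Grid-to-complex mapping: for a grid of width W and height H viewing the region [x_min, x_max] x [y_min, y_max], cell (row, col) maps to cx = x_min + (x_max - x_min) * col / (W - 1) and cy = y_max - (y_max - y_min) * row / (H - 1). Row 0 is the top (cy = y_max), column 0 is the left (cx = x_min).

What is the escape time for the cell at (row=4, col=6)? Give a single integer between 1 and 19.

z_0 = 0 + 0i, c = 0.6300 + -0.7100i
Iter 1: z = 0.6300 + -0.7100i, |z|^2 = 0.9010
Iter 2: z = 0.5228 + -1.6046i, |z|^2 = 2.8481
Iter 3: z = -1.6714 + -2.3878i, |z|^2 = 8.4951
Escaped at iteration 3

Answer: 3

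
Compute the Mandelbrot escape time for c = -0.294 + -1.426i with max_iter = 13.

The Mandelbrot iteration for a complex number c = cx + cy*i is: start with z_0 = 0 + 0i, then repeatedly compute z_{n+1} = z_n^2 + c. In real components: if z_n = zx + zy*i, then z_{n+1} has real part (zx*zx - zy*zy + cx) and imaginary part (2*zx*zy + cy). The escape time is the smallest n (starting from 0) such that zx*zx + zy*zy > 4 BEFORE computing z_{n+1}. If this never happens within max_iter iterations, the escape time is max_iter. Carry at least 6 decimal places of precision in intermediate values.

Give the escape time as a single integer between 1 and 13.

z_0 = 0 + 0i, c = -0.2940 + -1.4260i
Iter 1: z = -0.2940 + -1.4260i, |z|^2 = 2.1199
Iter 2: z = -2.2410 + -0.5875i, |z|^2 = 5.3674
Escaped at iteration 2

Answer: 2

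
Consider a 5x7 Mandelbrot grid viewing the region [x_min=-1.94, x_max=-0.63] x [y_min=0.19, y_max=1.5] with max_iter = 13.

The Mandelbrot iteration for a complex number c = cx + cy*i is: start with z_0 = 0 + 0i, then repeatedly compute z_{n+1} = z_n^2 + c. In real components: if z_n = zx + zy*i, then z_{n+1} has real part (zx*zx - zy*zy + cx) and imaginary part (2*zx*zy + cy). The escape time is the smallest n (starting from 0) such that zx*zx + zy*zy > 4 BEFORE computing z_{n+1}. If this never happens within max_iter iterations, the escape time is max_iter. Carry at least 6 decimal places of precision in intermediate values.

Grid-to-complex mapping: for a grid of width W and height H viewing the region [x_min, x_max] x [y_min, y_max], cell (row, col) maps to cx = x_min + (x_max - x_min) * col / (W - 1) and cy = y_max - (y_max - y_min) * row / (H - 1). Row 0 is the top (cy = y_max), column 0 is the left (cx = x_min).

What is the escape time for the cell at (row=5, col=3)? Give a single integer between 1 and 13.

z_0 = 0 + 0i, c = -0.9575 + 0.4083i
Iter 1: z = -0.9575 + 0.4083i, |z|^2 = 1.0835
Iter 2: z = -0.2074 + -0.3736i, |z|^2 = 0.1826
Iter 3: z = -1.0541 + 0.5633i, |z|^2 = 1.4284
Iter 4: z = -0.1638 + -0.7793i, |z|^2 = 0.6341
Iter 5: z = -1.5379 + 0.6636i, |z|^2 = 2.8055
Iter 6: z = 0.9673 + -1.6328i, |z|^2 = 3.6016
Iter 7: z = -2.6877 + -2.7505i, |z|^2 = 14.7890
Escaped at iteration 7

Answer: 7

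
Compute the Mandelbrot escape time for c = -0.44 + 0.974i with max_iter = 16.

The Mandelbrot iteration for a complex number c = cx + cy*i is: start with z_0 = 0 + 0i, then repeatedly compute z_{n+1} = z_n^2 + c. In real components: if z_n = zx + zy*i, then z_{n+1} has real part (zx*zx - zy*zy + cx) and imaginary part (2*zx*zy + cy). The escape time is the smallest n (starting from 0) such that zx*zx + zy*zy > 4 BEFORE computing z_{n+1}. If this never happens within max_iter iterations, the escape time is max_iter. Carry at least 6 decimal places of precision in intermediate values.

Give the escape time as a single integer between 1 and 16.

Answer: 4

Derivation:
z_0 = 0 + 0i, c = -0.4400 + 0.9740i
Iter 1: z = -0.4400 + 0.9740i, |z|^2 = 1.1423
Iter 2: z = -1.1951 + 0.1169i, |z|^2 = 1.4419
Iter 3: z = 0.9745 + 0.6946i, |z|^2 = 1.4323
Iter 4: z = 0.0272 + 2.3279i, |z|^2 = 5.4199
Escaped at iteration 4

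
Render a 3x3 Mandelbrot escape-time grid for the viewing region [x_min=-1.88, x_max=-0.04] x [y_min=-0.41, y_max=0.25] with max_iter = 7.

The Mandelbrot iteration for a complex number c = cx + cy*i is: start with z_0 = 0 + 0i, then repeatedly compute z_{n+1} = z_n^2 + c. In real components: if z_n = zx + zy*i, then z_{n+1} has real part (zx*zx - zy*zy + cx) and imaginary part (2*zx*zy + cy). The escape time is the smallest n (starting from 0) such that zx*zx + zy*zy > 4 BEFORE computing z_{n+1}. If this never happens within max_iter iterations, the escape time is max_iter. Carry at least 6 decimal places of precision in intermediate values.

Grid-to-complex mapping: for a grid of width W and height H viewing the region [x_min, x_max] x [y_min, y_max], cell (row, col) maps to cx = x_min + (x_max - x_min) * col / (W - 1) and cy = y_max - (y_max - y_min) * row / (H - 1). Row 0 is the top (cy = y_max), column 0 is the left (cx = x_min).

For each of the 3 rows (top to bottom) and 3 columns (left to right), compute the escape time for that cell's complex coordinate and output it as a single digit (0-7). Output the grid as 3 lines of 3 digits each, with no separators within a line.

(row=0, col=0): c = -1.8800 + 0.2500i → escape time 4
(row=0, col=1): c = -0.9600 + 0.2500i → escape time 7
(row=0, col=2): c = -0.0400 + 0.2500i → escape time 7
(row=1, col=0): c = -1.8800 + -0.0800i → escape time 5
(row=1, col=1): c = -0.9600 + -0.0800i → escape time 7
(row=1, col=2): c = -0.0400 + -0.0800i → escape time 7
(row=2, col=0): c = -1.8800 + -0.4100i → escape time 3
(row=2, col=1): c = -0.9600 + -0.4100i → escape time 7
(row=2, col=2): c = -0.0400 + -0.4100i → escape time 7

Answer: 477
577
377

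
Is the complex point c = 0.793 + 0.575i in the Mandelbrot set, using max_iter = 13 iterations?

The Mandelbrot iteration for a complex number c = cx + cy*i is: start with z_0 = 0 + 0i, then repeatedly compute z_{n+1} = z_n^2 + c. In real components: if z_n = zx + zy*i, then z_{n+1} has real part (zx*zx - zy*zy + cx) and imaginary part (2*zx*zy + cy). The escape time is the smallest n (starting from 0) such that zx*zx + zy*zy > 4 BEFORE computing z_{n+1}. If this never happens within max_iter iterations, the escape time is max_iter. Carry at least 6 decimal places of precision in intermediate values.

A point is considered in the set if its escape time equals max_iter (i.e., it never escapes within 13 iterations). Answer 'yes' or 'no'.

z_0 = 0 + 0i, c = 0.7930 + 0.5750i
Iter 1: z = 0.7930 + 0.5750i, |z|^2 = 0.9595
Iter 2: z = 1.0912 + 1.4869i, |z|^2 = 3.4018
Iter 3: z = -0.2273 + 3.8202i, |z|^2 = 14.6455
Escaped at iteration 3

Answer: no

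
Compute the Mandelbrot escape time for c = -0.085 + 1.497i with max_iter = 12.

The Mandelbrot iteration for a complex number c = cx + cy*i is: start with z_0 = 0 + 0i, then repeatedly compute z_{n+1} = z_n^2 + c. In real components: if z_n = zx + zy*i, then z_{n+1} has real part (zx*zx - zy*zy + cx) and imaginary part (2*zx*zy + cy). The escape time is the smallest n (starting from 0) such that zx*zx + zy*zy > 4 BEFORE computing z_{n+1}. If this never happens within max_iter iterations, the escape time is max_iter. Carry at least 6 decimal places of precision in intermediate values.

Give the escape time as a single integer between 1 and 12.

Answer: 2

Derivation:
z_0 = 0 + 0i, c = -0.0850 + 1.4970i
Iter 1: z = -0.0850 + 1.4970i, |z|^2 = 2.2482
Iter 2: z = -2.3188 + 1.2425i, |z|^2 = 6.9206
Escaped at iteration 2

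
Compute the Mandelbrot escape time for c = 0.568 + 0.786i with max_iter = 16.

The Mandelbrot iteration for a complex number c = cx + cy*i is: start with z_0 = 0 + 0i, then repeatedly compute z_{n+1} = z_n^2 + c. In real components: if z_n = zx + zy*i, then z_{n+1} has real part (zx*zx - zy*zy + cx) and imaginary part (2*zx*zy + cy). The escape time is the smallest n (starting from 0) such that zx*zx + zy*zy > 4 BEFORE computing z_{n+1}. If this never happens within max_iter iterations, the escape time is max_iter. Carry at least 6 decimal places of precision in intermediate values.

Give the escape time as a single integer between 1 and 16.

z_0 = 0 + 0i, c = 0.5680 + 0.7860i
Iter 1: z = 0.5680 + 0.7860i, |z|^2 = 0.9404
Iter 2: z = 0.2728 + 1.6789i, |z|^2 = 2.8931
Iter 3: z = -2.1763 + 1.7021i, |z|^2 = 7.6332
Escaped at iteration 3

Answer: 3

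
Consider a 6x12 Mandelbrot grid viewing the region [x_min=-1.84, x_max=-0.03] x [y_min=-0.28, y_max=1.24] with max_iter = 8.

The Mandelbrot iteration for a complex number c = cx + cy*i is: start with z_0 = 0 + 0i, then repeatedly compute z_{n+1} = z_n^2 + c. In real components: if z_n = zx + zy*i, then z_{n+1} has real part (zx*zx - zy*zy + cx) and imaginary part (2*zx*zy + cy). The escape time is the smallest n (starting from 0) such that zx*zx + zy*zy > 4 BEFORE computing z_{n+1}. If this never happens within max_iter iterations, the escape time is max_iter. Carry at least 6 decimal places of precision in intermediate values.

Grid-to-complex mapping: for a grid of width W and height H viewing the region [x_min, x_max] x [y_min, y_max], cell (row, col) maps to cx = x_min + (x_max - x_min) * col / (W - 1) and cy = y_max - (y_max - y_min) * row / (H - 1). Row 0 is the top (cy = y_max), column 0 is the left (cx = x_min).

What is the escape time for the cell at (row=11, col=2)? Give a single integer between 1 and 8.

Answer: 8

Derivation:
z_0 = 0 + 0i, c = -1.1160 + -0.2800i
Iter 1: z = -1.1160 + -0.2800i, |z|^2 = 1.3239
Iter 2: z = 0.0511 + 0.3450i, |z|^2 = 0.1216
Iter 3: z = -1.2324 + -0.2448i, |z|^2 = 1.5787
Iter 4: z = 0.3429 + 0.3233i, |z|^2 = 0.2221
Iter 5: z = -1.1030 + -0.0583i, |z|^2 = 1.2199
Iter 6: z = 0.0972 + -0.1514i, |z|^2 = 0.0324
Iter 7: z = -1.1295 + -0.3094i, |z|^2 = 1.3715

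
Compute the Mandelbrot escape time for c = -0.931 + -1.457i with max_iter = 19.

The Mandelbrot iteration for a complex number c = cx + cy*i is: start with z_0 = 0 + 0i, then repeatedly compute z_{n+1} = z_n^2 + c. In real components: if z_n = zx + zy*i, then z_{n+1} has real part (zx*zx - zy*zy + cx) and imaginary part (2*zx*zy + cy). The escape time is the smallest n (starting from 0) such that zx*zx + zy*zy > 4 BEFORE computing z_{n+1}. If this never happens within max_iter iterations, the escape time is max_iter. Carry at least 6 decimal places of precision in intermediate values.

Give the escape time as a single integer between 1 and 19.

z_0 = 0 + 0i, c = -0.9310 + -1.4570i
Iter 1: z = -0.9310 + -1.4570i, |z|^2 = 2.9896
Iter 2: z = -2.1871 + 1.2559i, |z|^2 = 6.3607
Escaped at iteration 2

Answer: 2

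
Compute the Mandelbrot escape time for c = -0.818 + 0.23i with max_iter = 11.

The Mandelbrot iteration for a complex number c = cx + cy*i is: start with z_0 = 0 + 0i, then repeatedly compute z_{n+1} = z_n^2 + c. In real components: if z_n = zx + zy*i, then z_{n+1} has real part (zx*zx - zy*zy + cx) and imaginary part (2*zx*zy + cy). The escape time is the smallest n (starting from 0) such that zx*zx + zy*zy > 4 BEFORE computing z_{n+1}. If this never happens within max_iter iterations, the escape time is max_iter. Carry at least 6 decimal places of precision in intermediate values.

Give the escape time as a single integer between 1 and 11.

z_0 = 0 + 0i, c = -0.8180 + 0.2300i
Iter 1: z = -0.8180 + 0.2300i, |z|^2 = 0.7220
Iter 2: z = -0.2018 + -0.1463i, |z|^2 = 0.0621
Iter 3: z = -0.7987 + 0.2890i, |z|^2 = 0.7214
Iter 4: z = -0.2636 + -0.2317i, |z|^2 = 0.1232
Iter 5: z = -0.8022 + 0.3522i, |z|^2 = 0.7675
Iter 6: z = -0.2985 + -0.3350i, |z|^2 = 0.2013
Iter 7: z = -0.8411 + 0.4300i, |z|^2 = 0.8924
Iter 8: z = -0.2955 + -0.4934i, |z|^2 = 0.3307
Iter 9: z = -0.9741 + 0.5216i, |z|^2 = 1.2209
Iter 10: z = -0.1411 + -0.7861i, |z|^2 = 0.6379

Answer: 11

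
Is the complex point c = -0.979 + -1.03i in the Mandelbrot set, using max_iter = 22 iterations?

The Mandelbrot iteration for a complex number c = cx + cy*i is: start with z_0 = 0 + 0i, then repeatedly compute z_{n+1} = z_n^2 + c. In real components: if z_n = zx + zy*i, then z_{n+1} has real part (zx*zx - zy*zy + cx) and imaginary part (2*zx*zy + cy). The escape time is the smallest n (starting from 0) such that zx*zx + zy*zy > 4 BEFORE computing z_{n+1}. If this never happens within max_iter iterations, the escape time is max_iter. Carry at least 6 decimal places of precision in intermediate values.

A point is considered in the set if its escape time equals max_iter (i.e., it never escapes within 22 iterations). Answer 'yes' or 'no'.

Answer: no

Derivation:
z_0 = 0 + 0i, c = -0.9790 + -1.0300i
Iter 1: z = -0.9790 + -1.0300i, |z|^2 = 2.0193
Iter 2: z = -1.0815 + 0.9867i, |z|^2 = 2.1432
Iter 3: z = -0.7831 + -3.1642i, |z|^2 = 10.6256
Escaped at iteration 3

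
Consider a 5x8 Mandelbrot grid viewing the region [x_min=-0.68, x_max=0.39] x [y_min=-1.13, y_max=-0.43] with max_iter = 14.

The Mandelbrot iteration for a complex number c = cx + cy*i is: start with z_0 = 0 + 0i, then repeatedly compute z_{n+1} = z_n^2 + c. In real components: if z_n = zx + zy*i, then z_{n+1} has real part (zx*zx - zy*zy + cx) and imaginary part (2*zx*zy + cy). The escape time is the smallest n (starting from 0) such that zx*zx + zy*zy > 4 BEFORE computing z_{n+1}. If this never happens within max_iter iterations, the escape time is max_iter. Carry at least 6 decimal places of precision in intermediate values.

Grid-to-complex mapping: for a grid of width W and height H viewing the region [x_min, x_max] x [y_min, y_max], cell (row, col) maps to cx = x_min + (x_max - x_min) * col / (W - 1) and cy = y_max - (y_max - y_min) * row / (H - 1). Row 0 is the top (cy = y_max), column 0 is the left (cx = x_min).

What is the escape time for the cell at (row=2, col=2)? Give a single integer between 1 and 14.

Answer: 14

Derivation:
z_0 = 0 + 0i, c = -0.1450 + -0.6300i
Iter 1: z = -0.1450 + -0.6300i, |z|^2 = 0.4179
Iter 2: z = -0.5209 + -0.4473i, |z|^2 = 0.4714
Iter 3: z = -0.0738 + -0.1640i, |z|^2 = 0.0323
Iter 4: z = -0.1665 + -0.6058i, |z|^2 = 0.3947
Iter 5: z = -0.4843 + -0.4283i, |z|^2 = 0.4180
Iter 6: z = -0.0939 + -0.2151i, |z|^2 = 0.0551
Iter 7: z = -0.1825 + -0.5896i, |z|^2 = 0.3809
Iter 8: z = -0.4593 + -0.4148i, |z|^2 = 0.3831
Iter 9: z = -0.1061 + -0.2489i, |z|^2 = 0.0732
Iter 10: z = -0.1957 + -0.5772i, |z|^2 = 0.3714
Iter 11: z = -0.4398 + -0.4041i, |z|^2 = 0.3567
Iter 12: z = -0.1148 + -0.2745i, |z|^2 = 0.0886
Iter 13: z = -0.2072 + -0.5669i, |z|^2 = 0.3643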